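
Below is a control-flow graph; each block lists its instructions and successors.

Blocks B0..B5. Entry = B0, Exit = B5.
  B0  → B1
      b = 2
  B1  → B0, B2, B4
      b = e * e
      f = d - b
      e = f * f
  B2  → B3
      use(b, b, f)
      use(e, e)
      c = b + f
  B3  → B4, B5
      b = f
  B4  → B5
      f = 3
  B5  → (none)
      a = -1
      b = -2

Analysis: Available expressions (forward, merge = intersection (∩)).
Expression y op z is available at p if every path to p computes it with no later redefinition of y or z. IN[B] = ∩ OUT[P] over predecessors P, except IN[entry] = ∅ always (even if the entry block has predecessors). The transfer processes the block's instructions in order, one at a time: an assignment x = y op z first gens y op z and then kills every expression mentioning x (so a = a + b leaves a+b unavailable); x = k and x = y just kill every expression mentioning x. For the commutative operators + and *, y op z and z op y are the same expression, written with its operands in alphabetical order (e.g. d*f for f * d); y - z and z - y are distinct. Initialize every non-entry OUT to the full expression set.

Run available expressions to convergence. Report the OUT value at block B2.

Per-block solution:
  B0: | IN={} | OUT={}
  B1: | IN={} | OUT={d-b, f*f}
  B2: | IN={d-b, f*f} | OUT={b+f, d-b, f*f}
  B3: | IN={b+f, d-b, f*f} | OUT={f*f}
  B4: | IN={f*f} | OUT={}
  B5: | IN={} | OUT={}

Merge at B2: IN[B2] = OUT[B1] = {d-b, f*f}
Applying B2's transfer function to that IN value gives OUT[B2] (row B2 above).

Answer: {b+f, d-b, f*f}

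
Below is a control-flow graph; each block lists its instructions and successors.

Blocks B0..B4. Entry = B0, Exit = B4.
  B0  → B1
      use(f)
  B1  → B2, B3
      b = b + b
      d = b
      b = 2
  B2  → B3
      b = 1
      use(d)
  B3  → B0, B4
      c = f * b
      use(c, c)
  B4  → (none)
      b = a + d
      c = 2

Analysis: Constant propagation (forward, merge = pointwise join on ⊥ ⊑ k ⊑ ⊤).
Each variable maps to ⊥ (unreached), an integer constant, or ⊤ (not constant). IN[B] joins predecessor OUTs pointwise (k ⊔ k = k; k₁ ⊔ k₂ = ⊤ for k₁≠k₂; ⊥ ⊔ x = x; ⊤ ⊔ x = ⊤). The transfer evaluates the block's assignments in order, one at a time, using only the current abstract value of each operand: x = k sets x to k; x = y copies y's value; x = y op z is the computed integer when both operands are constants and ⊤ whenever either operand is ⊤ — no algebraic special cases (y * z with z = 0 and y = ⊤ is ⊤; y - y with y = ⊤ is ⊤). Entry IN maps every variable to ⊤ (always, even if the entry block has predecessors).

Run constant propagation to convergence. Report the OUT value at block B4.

Converged values:
  B0: | IN=(all ⊤) | OUT=(all ⊤)
  B1: | IN=(all ⊤) | OUT={b:2; rest ⊤}
  B2: | IN={b:2; rest ⊤} | OUT={b:1; rest ⊤}
  B3: | IN=(all ⊤) | OUT=(all ⊤)
  B4: | IN=(all ⊤) | OUT={c:2; rest ⊤}

Merge at B4: IN[B4] = OUT[B3] = {a: ⊤, b: ⊤, c: ⊤, d: ⊤, e: ⊤, f: ⊤}
Applying B4's transfer function to that IN value gives OUT[B4] (row B4 above).

Answer: {a: ⊤, b: ⊤, c: 2, d: ⊤, e: ⊤, f: ⊤}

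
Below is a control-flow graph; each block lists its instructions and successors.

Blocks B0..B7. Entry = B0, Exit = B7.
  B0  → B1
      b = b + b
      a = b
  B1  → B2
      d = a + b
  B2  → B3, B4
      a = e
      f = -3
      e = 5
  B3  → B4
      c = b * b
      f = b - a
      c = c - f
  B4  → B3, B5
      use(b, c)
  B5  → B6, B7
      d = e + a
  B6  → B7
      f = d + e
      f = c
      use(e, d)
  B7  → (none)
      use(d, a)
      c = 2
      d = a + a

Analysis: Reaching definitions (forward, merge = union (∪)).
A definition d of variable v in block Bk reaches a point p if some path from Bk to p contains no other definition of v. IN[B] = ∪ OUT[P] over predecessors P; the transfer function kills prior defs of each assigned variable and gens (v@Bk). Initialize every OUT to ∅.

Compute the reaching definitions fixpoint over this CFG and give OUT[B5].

Answer: {a@B2, b@B0, c@B3, d@B5, e@B2, f@B2, f@B3}

Trace:
Fixpoint table:
  B0: | IN={} | OUT={a@B0, b@B0}
  B1: | IN={a@B0, b@B0} | OUT={a@B0, b@B0, d@B1}
  B2: | IN={a@B0, b@B0, d@B1} | OUT={a@B2, b@B0, d@B1, e@B2, f@B2}
  B3: | IN={a@B2, b@B0, c@B3, d@B1, e@B2, f@B2, f@B3} | OUT={a@B2, b@B0, c@B3, d@B1, e@B2, f@B3}
  B4: | IN={a@B2, b@B0, c@B3, d@B1, e@B2, f@B2, f@B3} | OUT={a@B2, b@B0, c@B3, d@B1, e@B2, f@B2, f@B3}
  B5: | IN={a@B2, b@B0, c@B3, d@B1, e@B2, f@B2, f@B3} | OUT={a@B2, b@B0, c@B3, d@B5, e@B2, f@B2, f@B3}
  B6: | IN={a@B2, b@B0, c@B3, d@B5, e@B2, f@B2, f@B3} | OUT={a@B2, b@B0, c@B3, d@B5, e@B2, f@B6}
  B7: | IN={a@B2, b@B0, c@B3, d@B5, e@B2, f@B2, f@B3, f@B6} | OUT={a@B2, b@B0, c@B7, d@B7, e@B2, f@B2, f@B3, f@B6}

Merge at B5: IN[B5] = OUT[B4] = {a@B2, b@B0, c@B3, d@B1, e@B2, f@B2, f@B3}
Applying B5's transfer function to that IN value gives OUT[B5] (row B5 above).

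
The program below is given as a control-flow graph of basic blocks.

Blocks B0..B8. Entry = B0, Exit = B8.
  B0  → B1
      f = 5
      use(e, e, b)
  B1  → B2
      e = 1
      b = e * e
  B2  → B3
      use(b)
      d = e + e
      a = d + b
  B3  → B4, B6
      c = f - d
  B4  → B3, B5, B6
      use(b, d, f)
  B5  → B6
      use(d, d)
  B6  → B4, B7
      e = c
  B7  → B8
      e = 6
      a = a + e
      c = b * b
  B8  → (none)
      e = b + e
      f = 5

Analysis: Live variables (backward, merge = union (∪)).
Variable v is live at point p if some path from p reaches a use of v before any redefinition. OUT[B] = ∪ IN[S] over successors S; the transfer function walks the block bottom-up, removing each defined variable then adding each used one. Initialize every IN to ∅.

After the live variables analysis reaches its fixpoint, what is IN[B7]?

Answer: {a, b}

Derivation:
Converged values:
  B0:   IN={b, e}   OUT={f}
  B1:   IN={f}   OUT={b, e, f}
  B2:   IN={b, e, f}   OUT={a, b, d, f}
  B3:   IN={a, b, d, f}   OUT={a, b, c, d, f}
  B4:   IN={a, b, c, d, f}   OUT={a, b, c, d, f}
  B5:   IN={a, b, c, d, f}   OUT={a, b, c, d, f}
  B6:   IN={a, b, c, d, f}   OUT={a, b, c, d, f}
  B7:   IN={a, b}   OUT={b, e}
  B8:   IN={b, e}   OUT={}

Merge at B7: OUT[B7] = IN[B8] = {b, e}
Applying B7's transfer function to that OUT value gives IN[B7] (row B7 above).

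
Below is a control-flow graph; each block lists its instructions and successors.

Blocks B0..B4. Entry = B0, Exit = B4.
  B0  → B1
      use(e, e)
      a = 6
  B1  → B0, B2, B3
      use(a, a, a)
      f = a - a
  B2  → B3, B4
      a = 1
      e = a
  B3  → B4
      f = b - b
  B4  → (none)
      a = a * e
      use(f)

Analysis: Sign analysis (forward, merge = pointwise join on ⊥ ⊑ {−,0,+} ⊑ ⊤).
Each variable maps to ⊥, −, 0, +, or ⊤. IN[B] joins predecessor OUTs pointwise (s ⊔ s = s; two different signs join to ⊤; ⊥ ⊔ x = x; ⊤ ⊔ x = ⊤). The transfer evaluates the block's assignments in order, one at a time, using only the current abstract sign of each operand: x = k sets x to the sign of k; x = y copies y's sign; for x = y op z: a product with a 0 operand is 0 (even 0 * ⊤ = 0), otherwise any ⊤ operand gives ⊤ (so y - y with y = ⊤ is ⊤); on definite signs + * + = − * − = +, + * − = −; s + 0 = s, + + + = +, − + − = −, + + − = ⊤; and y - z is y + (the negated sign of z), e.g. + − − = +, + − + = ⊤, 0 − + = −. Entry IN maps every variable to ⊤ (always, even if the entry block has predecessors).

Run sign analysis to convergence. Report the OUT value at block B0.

Per-block solution:
  B0:  IN=(all ⊤)  OUT={a:+; rest ⊤}
  B1:  IN={a:+; rest ⊤}  OUT={a:+; rest ⊤}
  B2:  IN={a:+; rest ⊤}  OUT={a:+, e:+; rest ⊤}
  B3:  IN={a:+; rest ⊤}  OUT={a:+; rest ⊤}
  B4:  IN={a:+; rest ⊤}  OUT=(all ⊤)

Merge at B0 (entry node, so the boundary value (all ⊤) is joined with the incoming edge(s)): IN[B0] = (all ⊤) ⊔ OUT[B1] = {a: ⊤, b: ⊤, c: ⊤, d: ⊤, e: ⊤, f: ⊤}
Applying B0's transfer function to that IN value gives OUT[B0] (row B0 above).

Answer: {a: +, b: ⊤, c: ⊤, d: ⊤, e: ⊤, f: ⊤}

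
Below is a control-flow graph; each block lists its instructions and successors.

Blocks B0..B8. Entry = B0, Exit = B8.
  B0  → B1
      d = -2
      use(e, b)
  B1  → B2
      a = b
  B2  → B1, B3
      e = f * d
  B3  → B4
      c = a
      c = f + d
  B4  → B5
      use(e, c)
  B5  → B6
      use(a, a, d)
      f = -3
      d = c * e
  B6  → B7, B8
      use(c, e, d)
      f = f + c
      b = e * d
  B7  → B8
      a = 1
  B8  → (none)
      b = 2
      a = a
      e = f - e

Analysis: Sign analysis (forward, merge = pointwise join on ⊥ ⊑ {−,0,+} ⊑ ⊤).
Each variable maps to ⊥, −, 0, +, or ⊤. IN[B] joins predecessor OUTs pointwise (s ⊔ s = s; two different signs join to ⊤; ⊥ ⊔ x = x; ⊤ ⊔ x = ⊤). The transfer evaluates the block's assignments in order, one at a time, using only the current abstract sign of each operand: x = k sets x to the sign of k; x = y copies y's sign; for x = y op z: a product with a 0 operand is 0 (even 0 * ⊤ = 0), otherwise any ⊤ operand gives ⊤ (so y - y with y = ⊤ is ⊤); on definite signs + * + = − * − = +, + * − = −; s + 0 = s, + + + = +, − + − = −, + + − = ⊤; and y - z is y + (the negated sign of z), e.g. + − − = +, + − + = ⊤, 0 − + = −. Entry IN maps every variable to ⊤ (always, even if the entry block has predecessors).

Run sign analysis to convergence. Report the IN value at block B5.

Per-block solution:
  B0:  IN=(all ⊤)  OUT={d:-; rest ⊤}
  B1:  IN={d:-; rest ⊤}  OUT={d:-; rest ⊤}
  B2:  IN={d:-; rest ⊤}  OUT={d:-; rest ⊤}
  B3:  IN={d:-; rest ⊤}  OUT={d:-; rest ⊤}
  B4:  IN={d:-; rest ⊤}  OUT={d:-; rest ⊤}
  B5:  IN={d:-; rest ⊤}  OUT={f:-; rest ⊤}
  B6:  IN={f:-; rest ⊤}  OUT=(all ⊤)
  B7:  IN=(all ⊤)  OUT={a:+; rest ⊤}
  B8:  IN=(all ⊤)  OUT={b:+; rest ⊤}

Merge at B5: IN[B5] = OUT[B4] = {a: ⊤, b: ⊤, c: ⊤, d: -, e: ⊤, f: ⊤}

Answer: {a: ⊤, b: ⊤, c: ⊤, d: -, e: ⊤, f: ⊤}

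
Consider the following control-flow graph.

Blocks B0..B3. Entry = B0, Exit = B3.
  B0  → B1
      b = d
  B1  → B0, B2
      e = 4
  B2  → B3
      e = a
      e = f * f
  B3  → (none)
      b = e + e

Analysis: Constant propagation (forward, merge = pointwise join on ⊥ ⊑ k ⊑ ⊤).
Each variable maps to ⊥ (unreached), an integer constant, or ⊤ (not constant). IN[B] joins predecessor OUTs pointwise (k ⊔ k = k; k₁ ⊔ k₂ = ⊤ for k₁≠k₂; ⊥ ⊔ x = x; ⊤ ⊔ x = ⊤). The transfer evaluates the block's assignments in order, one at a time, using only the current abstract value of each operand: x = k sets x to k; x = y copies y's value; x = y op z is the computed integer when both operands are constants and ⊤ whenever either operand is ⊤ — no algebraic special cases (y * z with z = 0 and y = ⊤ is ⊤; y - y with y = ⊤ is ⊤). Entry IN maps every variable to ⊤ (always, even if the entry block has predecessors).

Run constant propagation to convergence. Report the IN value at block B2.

Answer: {a: ⊤, b: ⊤, c: ⊤, d: ⊤, e: 4, f: ⊤}

Derivation:
Converged values:
  B0: | IN=(all ⊤) | OUT=(all ⊤)
  B1: | IN=(all ⊤) | OUT={e:4; rest ⊤}
  B2: | IN={e:4; rest ⊤} | OUT=(all ⊤)
  B3: | IN=(all ⊤) | OUT=(all ⊤)

Merge at B2: IN[B2] = OUT[B1] = {a: ⊤, b: ⊤, c: ⊤, d: ⊤, e: 4, f: ⊤}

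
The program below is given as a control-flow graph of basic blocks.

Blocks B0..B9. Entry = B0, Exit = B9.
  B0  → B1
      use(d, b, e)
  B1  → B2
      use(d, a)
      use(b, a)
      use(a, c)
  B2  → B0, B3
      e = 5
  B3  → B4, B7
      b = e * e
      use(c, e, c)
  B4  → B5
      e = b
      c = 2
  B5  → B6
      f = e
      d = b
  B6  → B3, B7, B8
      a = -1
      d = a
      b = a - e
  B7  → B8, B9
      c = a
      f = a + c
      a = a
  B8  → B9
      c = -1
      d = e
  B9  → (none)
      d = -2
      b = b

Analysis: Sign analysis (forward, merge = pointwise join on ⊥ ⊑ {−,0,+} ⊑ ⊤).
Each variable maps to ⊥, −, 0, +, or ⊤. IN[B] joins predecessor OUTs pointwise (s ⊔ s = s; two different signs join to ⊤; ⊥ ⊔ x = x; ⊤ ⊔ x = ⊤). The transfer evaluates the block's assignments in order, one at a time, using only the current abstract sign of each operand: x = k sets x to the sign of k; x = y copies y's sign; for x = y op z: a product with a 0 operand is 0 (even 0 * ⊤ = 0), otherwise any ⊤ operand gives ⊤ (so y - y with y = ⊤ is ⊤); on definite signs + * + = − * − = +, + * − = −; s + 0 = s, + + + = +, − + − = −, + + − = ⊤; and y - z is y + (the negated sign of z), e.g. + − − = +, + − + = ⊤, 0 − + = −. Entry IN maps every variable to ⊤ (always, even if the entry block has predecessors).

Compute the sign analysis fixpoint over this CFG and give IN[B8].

Fixpoint table:
  B0:   IN=(all ⊤)   OUT=(all ⊤)
  B1:   IN=(all ⊤)   OUT=(all ⊤)
  B2:   IN=(all ⊤)   OUT={e:+; rest ⊤}
  B3:   IN={e:+; rest ⊤}   OUT={b:+, e:+; rest ⊤}
  B4:   IN={b:+, e:+; rest ⊤}   OUT={b:+, c:+, e:+; rest ⊤}
  B5:   IN={b:+, c:+, e:+; rest ⊤}   OUT={b:+, c:+, d:+, e:+, f:+; rest ⊤}
  B6:   IN={b:+, c:+, d:+, e:+, f:+; rest ⊤}   OUT={a:-, b:-, c:+, d:-, e:+, f:+; rest ⊤}
  B7:   IN={e:+; rest ⊤}   OUT={e:+; rest ⊤}
  B8:   IN={e:+; rest ⊤}   OUT={c:-, d:+, e:+; rest ⊤}
  B9:   IN={e:+; rest ⊤}   OUT={d:-, e:+; rest ⊤}

Merge at B8: IN[B8] = OUT[B6] ⊔ OUT[B7] = {a: ⊤, b: ⊤, c: ⊤, d: ⊤, e: +, f: ⊤}

Answer: {a: ⊤, b: ⊤, c: ⊤, d: ⊤, e: +, f: ⊤}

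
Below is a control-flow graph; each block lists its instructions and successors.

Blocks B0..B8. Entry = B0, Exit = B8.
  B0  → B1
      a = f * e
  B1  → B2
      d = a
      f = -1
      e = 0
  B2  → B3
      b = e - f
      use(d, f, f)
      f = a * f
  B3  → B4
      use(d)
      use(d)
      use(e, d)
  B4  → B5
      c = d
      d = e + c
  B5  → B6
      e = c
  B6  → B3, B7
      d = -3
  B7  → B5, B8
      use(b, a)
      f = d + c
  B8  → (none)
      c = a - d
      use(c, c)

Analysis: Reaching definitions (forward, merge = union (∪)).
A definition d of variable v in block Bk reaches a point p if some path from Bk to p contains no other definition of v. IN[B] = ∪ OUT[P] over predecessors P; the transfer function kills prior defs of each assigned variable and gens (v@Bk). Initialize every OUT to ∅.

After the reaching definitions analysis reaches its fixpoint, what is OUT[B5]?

Per-block solution:
  B0:   IN={}   OUT={a@B0}
  B1:   IN={a@B0}   OUT={a@B0, d@B1, e@B1, f@B1}
  B2:   IN={a@B0, d@B1, e@B1, f@B1}   OUT={a@B0, b@B2, d@B1, e@B1, f@B2}
  B3:   IN={a@B0, b@B2, c@B4, d@B1, d@B6, e@B1, e@B5, f@B2, f@B7}   OUT={a@B0, b@B2, c@B4, d@B1, d@B6, e@B1, e@B5, f@B2, f@B7}
  B4:   IN={a@B0, b@B2, c@B4, d@B1, d@B6, e@B1, e@B5, f@B2, f@B7}   OUT={a@B0, b@B2, c@B4, d@B4, e@B1, e@B5, f@B2, f@B7}
  B5:   IN={a@B0, b@B2, c@B4, d@B4, d@B6, e@B1, e@B5, f@B2, f@B7}   OUT={a@B0, b@B2, c@B4, d@B4, d@B6, e@B5, f@B2, f@B7}
  B6:   IN={a@B0, b@B2, c@B4, d@B4, d@B6, e@B5, f@B2, f@B7}   OUT={a@B0, b@B2, c@B4, d@B6, e@B5, f@B2, f@B7}
  B7:   IN={a@B0, b@B2, c@B4, d@B6, e@B5, f@B2, f@B7}   OUT={a@B0, b@B2, c@B4, d@B6, e@B5, f@B7}
  B8:   IN={a@B0, b@B2, c@B4, d@B6, e@B5, f@B7}   OUT={a@B0, b@B2, c@B8, d@B6, e@B5, f@B7}

Merge at B5: IN[B5] = OUT[B4] ⊔ OUT[B7] = {a@B0, b@B2, c@B4, d@B4, d@B6, e@B1, e@B5, f@B2, f@B7}
Applying B5's transfer function to that IN value gives OUT[B5] (row B5 above).

Answer: {a@B0, b@B2, c@B4, d@B4, d@B6, e@B5, f@B2, f@B7}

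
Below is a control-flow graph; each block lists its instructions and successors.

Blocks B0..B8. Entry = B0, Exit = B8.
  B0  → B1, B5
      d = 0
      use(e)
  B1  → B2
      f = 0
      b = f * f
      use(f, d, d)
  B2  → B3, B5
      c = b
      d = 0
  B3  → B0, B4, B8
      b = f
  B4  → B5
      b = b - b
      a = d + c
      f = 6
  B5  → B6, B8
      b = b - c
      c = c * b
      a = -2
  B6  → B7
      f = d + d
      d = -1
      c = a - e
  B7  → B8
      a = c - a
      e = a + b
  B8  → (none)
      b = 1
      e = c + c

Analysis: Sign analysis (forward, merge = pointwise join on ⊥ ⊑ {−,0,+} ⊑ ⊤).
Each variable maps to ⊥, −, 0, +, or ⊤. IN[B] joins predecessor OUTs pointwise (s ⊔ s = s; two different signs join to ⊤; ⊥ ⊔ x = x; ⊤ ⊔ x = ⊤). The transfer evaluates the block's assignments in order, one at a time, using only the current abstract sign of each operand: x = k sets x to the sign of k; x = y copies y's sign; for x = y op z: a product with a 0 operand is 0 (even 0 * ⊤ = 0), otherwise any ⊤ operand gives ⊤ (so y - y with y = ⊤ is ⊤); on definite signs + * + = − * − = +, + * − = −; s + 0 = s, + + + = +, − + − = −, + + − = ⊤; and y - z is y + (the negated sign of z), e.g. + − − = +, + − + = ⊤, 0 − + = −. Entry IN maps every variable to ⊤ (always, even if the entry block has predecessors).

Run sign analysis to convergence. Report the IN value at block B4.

Converged values:
  B0: | IN=(all ⊤) | OUT={d:0; rest ⊤}
  B1: | IN={d:0; rest ⊤} | OUT={b:0, d:0, f:0; rest ⊤}
  B2: | IN={b:0, d:0, f:0; rest ⊤} | OUT={b:0, c:0, d:0, f:0; rest ⊤}
  B3: | IN={b:0, c:0, d:0, f:0; rest ⊤} | OUT={b:0, c:0, d:0, f:0; rest ⊤}
  B4: | IN={b:0, c:0, d:0, f:0; rest ⊤} | OUT={a:0, b:0, c:0, d:0, f:+; rest ⊤}
  B5: | IN={d:0; rest ⊤} | OUT={a:-, d:0; rest ⊤}
  B6: | IN={a:-, d:0; rest ⊤} | OUT={a:-, d:-, f:0; rest ⊤}
  B7: | IN={a:-, d:-, f:0; rest ⊤} | OUT={d:-, f:0; rest ⊤}
  B8: | IN=(all ⊤) | OUT={b:+; rest ⊤}

Merge at B4: IN[B4] = OUT[B3] = {a: ⊤, b: 0, c: 0, d: 0, e: ⊤, f: 0}

Answer: {a: ⊤, b: 0, c: 0, d: 0, e: ⊤, f: 0}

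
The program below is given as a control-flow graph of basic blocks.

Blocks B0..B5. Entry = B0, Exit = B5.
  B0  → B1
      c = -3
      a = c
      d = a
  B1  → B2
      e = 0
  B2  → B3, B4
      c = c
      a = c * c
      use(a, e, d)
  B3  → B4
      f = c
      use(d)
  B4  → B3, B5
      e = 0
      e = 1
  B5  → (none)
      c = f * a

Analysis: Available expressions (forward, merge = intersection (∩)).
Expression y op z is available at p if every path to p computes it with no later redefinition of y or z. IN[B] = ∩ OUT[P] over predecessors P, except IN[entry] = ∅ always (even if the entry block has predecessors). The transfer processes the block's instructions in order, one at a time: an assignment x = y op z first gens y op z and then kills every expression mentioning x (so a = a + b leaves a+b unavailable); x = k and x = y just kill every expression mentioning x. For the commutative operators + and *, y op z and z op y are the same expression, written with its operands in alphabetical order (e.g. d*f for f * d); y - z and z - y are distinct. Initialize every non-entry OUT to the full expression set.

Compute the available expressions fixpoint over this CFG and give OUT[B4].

Answer: {c*c}

Derivation:
Converged values:
  B0:   IN={}   OUT={}
  B1:   IN={}   OUT={}
  B2:   IN={}   OUT={c*c}
  B3:   IN={c*c}   OUT={c*c}
  B4:   IN={c*c}   OUT={c*c}
  B5:   IN={c*c}   OUT={a*f}

Merge at B4: IN[B4] = OUT[B2] ∩ OUT[B3] = {c*c}
Applying B4's transfer function to that IN value gives OUT[B4] (row B4 above).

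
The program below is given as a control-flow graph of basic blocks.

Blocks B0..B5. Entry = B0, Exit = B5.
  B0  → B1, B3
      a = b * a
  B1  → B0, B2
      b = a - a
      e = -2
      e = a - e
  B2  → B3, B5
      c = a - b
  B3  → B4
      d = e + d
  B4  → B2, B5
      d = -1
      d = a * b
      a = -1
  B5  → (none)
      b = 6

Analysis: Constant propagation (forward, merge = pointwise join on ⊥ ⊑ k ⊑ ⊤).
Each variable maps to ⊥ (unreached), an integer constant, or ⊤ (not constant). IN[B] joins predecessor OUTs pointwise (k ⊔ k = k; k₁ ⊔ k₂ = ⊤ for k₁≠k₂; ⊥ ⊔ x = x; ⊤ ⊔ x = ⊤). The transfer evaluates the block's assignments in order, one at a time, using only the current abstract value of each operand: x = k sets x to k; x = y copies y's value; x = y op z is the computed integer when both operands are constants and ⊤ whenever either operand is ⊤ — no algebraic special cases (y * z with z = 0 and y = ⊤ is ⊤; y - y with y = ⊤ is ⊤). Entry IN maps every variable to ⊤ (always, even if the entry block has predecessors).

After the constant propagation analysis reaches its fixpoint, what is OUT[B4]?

Converged values:
  B0:  IN=(all ⊤)  OUT=(all ⊤)
  B1:  IN=(all ⊤)  OUT=(all ⊤)
  B2:  IN=(all ⊤)  OUT=(all ⊤)
  B3:  IN=(all ⊤)  OUT=(all ⊤)
  B4:  IN=(all ⊤)  OUT={a:-1; rest ⊤}
  B5:  IN=(all ⊤)  OUT={b:6; rest ⊤}

Merge at B4: IN[B4] = OUT[B3] = {a: ⊤, b: ⊤, c: ⊤, d: ⊤, e: ⊤, f: ⊤}
Applying B4's transfer function to that IN value gives OUT[B4] (row B4 above).

Answer: {a: -1, b: ⊤, c: ⊤, d: ⊤, e: ⊤, f: ⊤}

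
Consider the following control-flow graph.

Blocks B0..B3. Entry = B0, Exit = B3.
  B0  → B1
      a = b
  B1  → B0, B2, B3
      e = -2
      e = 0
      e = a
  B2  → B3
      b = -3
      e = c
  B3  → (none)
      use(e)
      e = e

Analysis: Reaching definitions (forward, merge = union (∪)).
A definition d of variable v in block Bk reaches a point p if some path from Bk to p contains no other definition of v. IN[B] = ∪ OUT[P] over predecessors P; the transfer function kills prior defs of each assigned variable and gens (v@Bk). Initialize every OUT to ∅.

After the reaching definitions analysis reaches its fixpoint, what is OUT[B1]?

Converged values:
  B0: | IN={a@B0, e@B1} | OUT={a@B0, e@B1}
  B1: | IN={a@B0, e@B1} | OUT={a@B0, e@B1}
  B2: | IN={a@B0, e@B1} | OUT={a@B0, b@B2, e@B2}
  B3: | IN={a@B0, b@B2, e@B1, e@B2} | OUT={a@B0, b@B2, e@B3}

Merge at B1: IN[B1] = OUT[B0] = {a@B0, e@B1}
Applying B1's transfer function to that IN value gives OUT[B1] (row B1 above).

Answer: {a@B0, e@B1}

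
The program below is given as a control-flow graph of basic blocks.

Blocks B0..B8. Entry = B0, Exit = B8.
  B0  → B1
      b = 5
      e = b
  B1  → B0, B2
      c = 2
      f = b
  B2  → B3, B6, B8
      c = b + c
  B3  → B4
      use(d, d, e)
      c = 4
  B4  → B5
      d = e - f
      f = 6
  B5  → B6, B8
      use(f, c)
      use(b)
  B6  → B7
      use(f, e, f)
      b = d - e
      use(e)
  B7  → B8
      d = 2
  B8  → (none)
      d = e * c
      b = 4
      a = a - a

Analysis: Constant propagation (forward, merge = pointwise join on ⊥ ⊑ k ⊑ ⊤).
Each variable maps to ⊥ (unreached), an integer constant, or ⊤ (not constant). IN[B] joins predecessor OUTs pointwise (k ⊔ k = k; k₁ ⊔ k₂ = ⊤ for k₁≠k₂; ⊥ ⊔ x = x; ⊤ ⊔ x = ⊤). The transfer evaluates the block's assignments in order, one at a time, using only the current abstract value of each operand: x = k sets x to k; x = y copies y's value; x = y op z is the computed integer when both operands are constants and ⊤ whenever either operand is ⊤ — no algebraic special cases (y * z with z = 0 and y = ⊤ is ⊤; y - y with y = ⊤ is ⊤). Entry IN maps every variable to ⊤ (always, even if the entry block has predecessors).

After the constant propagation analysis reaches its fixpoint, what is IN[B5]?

Per-block solution:
  B0:   IN=(all ⊤)   OUT={b:5, e:5; rest ⊤}
  B1:   IN={b:5, e:5; rest ⊤}   OUT={b:5, c:2, e:5, f:5; rest ⊤}
  B2:   IN={b:5, c:2, e:5, f:5; rest ⊤}   OUT={b:5, c:7, e:5, f:5; rest ⊤}
  B3:   IN={b:5, c:7, e:5, f:5; rest ⊤}   OUT={b:5, c:4, e:5, f:5; rest ⊤}
  B4:   IN={b:5, c:4, e:5, f:5; rest ⊤}   OUT={b:5, c:4, d:0, e:5, f:6; rest ⊤}
  B5:   IN={b:5, c:4, d:0, e:5, f:6; rest ⊤}   OUT={b:5, c:4, d:0, e:5, f:6; rest ⊤}
  B6:   IN={b:5, e:5; rest ⊤}   OUT={e:5; rest ⊤}
  B7:   IN={e:5; rest ⊤}   OUT={d:2, e:5; rest ⊤}
  B8:   IN={e:5; rest ⊤}   OUT={b:4, e:5; rest ⊤}

Merge at B5: IN[B5] = OUT[B4] = {a: ⊤, b: 5, c: 4, d: 0, e: 5, f: 6}

Answer: {a: ⊤, b: 5, c: 4, d: 0, e: 5, f: 6}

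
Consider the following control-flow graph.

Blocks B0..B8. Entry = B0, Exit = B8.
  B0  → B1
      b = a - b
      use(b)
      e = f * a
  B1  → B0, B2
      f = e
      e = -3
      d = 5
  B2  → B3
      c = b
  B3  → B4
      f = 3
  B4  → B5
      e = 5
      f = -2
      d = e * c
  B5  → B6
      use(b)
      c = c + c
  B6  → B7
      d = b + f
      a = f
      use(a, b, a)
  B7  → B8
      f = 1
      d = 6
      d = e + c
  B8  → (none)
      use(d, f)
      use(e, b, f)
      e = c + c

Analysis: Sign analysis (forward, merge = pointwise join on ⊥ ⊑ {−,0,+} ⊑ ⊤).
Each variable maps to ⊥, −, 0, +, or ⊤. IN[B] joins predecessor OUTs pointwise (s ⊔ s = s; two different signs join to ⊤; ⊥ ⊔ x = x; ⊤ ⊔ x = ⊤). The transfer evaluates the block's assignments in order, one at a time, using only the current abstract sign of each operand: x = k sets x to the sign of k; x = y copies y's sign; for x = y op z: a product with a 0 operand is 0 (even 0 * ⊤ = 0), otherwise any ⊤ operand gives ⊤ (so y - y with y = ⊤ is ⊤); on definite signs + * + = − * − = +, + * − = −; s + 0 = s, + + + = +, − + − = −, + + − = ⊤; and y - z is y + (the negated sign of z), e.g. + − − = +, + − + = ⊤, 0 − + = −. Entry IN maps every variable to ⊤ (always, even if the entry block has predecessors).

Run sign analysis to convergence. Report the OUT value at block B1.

Converged values:
  B0:  IN=(all ⊤)  OUT=(all ⊤)
  B1:  IN=(all ⊤)  OUT={d:+, e:-; rest ⊤}
  B2:  IN={d:+, e:-; rest ⊤}  OUT={d:+, e:-; rest ⊤}
  B3:  IN={d:+, e:-; rest ⊤}  OUT={d:+, e:-, f:+; rest ⊤}
  B4:  IN={d:+, e:-, f:+; rest ⊤}  OUT={e:+, f:-; rest ⊤}
  B5:  IN={e:+, f:-; rest ⊤}  OUT={e:+, f:-; rest ⊤}
  B6:  IN={e:+, f:-; rest ⊤}  OUT={a:-, e:+, f:-; rest ⊤}
  B7:  IN={a:-, e:+, f:-; rest ⊤}  OUT={a:-, e:+, f:+; rest ⊤}
  B8:  IN={a:-, e:+, f:+; rest ⊤}  OUT={a:-, f:+; rest ⊤}

Merge at B1: IN[B1] = OUT[B0] = {a: ⊤, b: ⊤, c: ⊤, d: ⊤, e: ⊤, f: ⊤}
Applying B1's transfer function to that IN value gives OUT[B1] (row B1 above).

Answer: {a: ⊤, b: ⊤, c: ⊤, d: +, e: -, f: ⊤}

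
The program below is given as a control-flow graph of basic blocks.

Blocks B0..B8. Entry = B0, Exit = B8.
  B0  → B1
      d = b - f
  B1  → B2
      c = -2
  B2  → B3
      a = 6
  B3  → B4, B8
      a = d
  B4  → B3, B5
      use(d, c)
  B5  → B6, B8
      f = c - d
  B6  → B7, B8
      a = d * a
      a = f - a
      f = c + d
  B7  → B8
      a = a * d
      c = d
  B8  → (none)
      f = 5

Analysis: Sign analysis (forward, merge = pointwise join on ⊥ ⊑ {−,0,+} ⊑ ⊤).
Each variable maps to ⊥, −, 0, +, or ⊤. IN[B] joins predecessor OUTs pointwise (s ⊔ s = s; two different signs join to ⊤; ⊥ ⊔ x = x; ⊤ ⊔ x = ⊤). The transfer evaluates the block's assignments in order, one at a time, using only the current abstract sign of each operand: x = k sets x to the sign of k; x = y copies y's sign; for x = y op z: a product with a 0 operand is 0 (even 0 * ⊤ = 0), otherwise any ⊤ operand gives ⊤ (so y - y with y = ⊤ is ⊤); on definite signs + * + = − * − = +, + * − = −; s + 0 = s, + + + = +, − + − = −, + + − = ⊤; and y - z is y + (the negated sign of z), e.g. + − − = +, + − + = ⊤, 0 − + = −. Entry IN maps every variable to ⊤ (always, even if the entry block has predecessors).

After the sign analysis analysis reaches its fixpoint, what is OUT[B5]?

Fixpoint table:
  B0: | IN=(all ⊤) | OUT=(all ⊤)
  B1: | IN=(all ⊤) | OUT={c:-; rest ⊤}
  B2: | IN={c:-; rest ⊤} | OUT={a:+, c:-; rest ⊤}
  B3: | IN={c:-; rest ⊤} | OUT={c:-; rest ⊤}
  B4: | IN={c:-; rest ⊤} | OUT={c:-; rest ⊤}
  B5: | IN={c:-; rest ⊤} | OUT={c:-; rest ⊤}
  B6: | IN={c:-; rest ⊤} | OUT={c:-; rest ⊤}
  B7: | IN={c:-; rest ⊤} | OUT=(all ⊤)
  B8: | IN=(all ⊤) | OUT={f:+; rest ⊤}

Merge at B5: IN[B5] = OUT[B4] = {a: ⊤, b: ⊤, c: -, d: ⊤, e: ⊤, f: ⊤}
Applying B5's transfer function to that IN value gives OUT[B5] (row B5 above).

Answer: {a: ⊤, b: ⊤, c: -, d: ⊤, e: ⊤, f: ⊤}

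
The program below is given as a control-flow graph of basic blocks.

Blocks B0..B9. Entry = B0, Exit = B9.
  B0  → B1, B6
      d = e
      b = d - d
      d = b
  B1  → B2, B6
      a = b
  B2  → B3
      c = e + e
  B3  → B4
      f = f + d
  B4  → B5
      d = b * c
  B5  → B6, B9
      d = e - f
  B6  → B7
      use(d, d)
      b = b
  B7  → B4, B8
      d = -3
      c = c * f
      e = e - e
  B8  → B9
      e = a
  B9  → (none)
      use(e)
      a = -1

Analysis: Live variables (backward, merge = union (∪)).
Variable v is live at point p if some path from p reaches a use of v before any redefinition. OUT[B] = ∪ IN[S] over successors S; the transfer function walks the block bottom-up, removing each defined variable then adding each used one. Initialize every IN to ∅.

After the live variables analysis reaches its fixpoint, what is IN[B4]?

Answer: {a, b, c, e, f}

Trace:
Converged values:
  B0: | IN={a, c, e, f} | OUT={a, b, c, d, e, f}
  B1: | IN={b, c, d, e, f} | OUT={a, b, c, d, e, f}
  B2: | IN={a, b, d, e, f} | OUT={a, b, c, d, e, f}
  B3: | IN={a, b, c, d, e, f} | OUT={a, b, c, e, f}
  B4: | IN={a, b, c, e, f} | OUT={a, b, c, e, f}
  B5: | IN={a, b, c, e, f} | OUT={a, b, c, d, e, f}
  B6: | IN={a, b, c, d, e, f} | OUT={a, b, c, e, f}
  B7: | IN={a, b, c, e, f} | OUT={a, b, c, e, f}
  B8: | IN={a} | OUT={e}
  B9: | IN={e} | OUT={}

Merge at B4: OUT[B4] = IN[B5] = {a, b, c, e, f}
Applying B4's transfer function to that OUT value gives IN[B4] (row B4 above).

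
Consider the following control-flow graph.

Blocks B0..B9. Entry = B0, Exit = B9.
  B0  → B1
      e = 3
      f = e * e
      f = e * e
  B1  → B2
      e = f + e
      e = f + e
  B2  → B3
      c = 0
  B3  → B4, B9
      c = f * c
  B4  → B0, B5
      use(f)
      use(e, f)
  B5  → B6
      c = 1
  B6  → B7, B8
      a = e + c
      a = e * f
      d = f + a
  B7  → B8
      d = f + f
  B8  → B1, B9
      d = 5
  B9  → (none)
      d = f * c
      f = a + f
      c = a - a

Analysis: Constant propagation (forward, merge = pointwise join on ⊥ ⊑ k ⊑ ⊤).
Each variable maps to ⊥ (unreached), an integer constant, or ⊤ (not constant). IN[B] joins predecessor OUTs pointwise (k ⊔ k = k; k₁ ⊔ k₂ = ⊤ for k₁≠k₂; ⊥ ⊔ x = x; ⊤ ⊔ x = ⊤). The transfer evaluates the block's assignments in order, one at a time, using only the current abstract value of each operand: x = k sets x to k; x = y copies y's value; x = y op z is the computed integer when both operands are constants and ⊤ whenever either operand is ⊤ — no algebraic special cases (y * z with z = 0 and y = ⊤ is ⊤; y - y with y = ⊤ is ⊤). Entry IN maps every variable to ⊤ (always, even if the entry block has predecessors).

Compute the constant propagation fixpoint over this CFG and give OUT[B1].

Answer: {a: ⊤, b: ⊤, c: ⊤, d: ⊤, e: ⊤, f: 9}

Trace:
Fixpoint table:
  B0: | IN=(all ⊤) | OUT={e:3, f:9; rest ⊤}
  B1: | IN={f:9; rest ⊤} | OUT={f:9; rest ⊤}
  B2: | IN={f:9; rest ⊤} | OUT={c:0, f:9; rest ⊤}
  B3: | IN={c:0, f:9; rest ⊤} | OUT={c:0, f:9; rest ⊤}
  B4: | IN={c:0, f:9; rest ⊤} | OUT={c:0, f:9; rest ⊤}
  B5: | IN={c:0, f:9; rest ⊤} | OUT={c:1, f:9; rest ⊤}
  B6: | IN={c:1, f:9; rest ⊤} | OUT={c:1, f:9; rest ⊤}
  B7: | IN={c:1, f:9; rest ⊤} | OUT={c:1, d:18, f:9; rest ⊤}
  B8: | IN={c:1, f:9; rest ⊤} | OUT={c:1, d:5, f:9; rest ⊤}
  B9: | IN={f:9; rest ⊤} | OUT=(all ⊤)

Merge at B1: IN[B1] = OUT[B0] ⊔ OUT[B8] = {a: ⊤, b: ⊤, c: ⊤, d: ⊤, e: ⊤, f: 9}
Applying B1's transfer function to that IN value gives OUT[B1] (row B1 above).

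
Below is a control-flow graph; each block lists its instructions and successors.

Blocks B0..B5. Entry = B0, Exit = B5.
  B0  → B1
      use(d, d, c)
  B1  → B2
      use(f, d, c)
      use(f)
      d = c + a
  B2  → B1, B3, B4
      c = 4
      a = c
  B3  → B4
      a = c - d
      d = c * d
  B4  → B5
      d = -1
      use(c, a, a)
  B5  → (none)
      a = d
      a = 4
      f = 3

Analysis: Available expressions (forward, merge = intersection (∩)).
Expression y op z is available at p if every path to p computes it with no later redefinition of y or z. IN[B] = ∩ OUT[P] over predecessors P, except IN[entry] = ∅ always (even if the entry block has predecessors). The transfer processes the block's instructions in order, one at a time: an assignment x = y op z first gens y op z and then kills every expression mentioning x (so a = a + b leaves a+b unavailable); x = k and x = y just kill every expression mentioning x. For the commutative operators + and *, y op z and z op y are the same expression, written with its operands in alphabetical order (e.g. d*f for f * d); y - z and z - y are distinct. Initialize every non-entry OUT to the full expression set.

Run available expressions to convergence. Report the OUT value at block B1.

Answer: {a+c}

Working:
Fixpoint table:
  B0:  IN={}  OUT={}
  B1:  IN={}  OUT={a+c}
  B2:  IN={a+c}  OUT={}
  B3:  IN={}  OUT={}
  B4:  IN={}  OUT={}
  B5:  IN={}  OUT={}

Merge at B1: IN[B1] = OUT[B0] ∩ OUT[B2] = {}
Applying B1's transfer function to that IN value gives OUT[B1] (row B1 above).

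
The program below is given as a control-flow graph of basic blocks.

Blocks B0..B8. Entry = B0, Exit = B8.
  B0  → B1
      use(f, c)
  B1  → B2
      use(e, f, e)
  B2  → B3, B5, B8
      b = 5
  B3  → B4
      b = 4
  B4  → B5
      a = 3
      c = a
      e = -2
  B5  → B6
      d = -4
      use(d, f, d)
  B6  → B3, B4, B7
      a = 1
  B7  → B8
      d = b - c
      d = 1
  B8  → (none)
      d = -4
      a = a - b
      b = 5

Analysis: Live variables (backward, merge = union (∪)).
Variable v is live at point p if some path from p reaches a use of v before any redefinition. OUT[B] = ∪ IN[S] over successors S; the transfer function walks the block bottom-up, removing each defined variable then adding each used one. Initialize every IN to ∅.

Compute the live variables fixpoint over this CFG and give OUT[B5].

Answer: {b, c, f}

Working:
Converged values:
  B0: | IN={a, c, e, f} | OUT={a, c, e, f}
  B1: | IN={a, c, e, f} | OUT={a, c, f}
  B2: | IN={a, c, f} | OUT={a, b, c, f}
  B3: | IN={f} | OUT={b, f}
  B4: | IN={b, f} | OUT={b, c, f}
  B5: | IN={b, c, f} | OUT={b, c, f}
  B6: | IN={b, c, f} | OUT={a, b, c, f}
  B7: | IN={a, b, c} | OUT={a, b}
  B8: | IN={a, b} | OUT={}

Merge at B5: OUT[B5] = IN[B6] = {b, c, f}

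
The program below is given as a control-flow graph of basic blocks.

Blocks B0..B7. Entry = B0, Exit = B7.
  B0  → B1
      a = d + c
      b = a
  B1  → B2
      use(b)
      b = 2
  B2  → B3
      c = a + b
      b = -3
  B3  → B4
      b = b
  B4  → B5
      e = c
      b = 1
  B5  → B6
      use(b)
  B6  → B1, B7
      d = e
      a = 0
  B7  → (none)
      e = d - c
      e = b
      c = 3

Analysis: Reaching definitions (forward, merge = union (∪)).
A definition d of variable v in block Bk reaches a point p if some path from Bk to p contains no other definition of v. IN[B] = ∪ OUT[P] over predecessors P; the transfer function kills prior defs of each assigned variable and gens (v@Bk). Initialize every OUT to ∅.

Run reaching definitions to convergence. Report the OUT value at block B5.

Answer: {a@B0, a@B6, b@B4, c@B2, d@B6, e@B4}

Trace:
Converged values:
  B0:  IN={}  OUT={a@B0, b@B0}
  B1:  IN={a@B0, a@B6, b@B0, b@B4, c@B2, d@B6, e@B4}  OUT={a@B0, a@B6, b@B1, c@B2, d@B6, e@B4}
  B2:  IN={a@B0, a@B6, b@B1, c@B2, d@B6, e@B4}  OUT={a@B0, a@B6, b@B2, c@B2, d@B6, e@B4}
  B3:  IN={a@B0, a@B6, b@B2, c@B2, d@B6, e@B4}  OUT={a@B0, a@B6, b@B3, c@B2, d@B6, e@B4}
  B4:  IN={a@B0, a@B6, b@B3, c@B2, d@B6, e@B4}  OUT={a@B0, a@B6, b@B4, c@B2, d@B6, e@B4}
  B5:  IN={a@B0, a@B6, b@B4, c@B2, d@B6, e@B4}  OUT={a@B0, a@B6, b@B4, c@B2, d@B6, e@B4}
  B6:  IN={a@B0, a@B6, b@B4, c@B2, d@B6, e@B4}  OUT={a@B6, b@B4, c@B2, d@B6, e@B4}
  B7:  IN={a@B6, b@B4, c@B2, d@B6, e@B4}  OUT={a@B6, b@B4, c@B7, d@B6, e@B7}

Merge at B5: IN[B5] = OUT[B4] = {a@B0, a@B6, b@B4, c@B2, d@B6, e@B4}
Applying B5's transfer function to that IN value gives OUT[B5] (row B5 above).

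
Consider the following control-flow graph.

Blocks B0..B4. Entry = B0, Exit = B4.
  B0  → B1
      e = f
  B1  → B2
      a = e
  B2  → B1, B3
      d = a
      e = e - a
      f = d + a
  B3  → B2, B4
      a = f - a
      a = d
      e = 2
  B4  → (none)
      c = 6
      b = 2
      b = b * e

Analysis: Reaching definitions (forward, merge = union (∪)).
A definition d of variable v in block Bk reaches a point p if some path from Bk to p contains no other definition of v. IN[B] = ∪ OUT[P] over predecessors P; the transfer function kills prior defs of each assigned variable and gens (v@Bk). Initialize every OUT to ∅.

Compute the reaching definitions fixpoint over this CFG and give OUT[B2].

Answer: {a@B1, a@B3, d@B2, e@B2, f@B2}

Working:
Converged values:
  B0:  IN={}  OUT={e@B0}
  B1:  IN={a@B1, a@B3, d@B2, e@B0, e@B2, f@B2}  OUT={a@B1, d@B2, e@B0, e@B2, f@B2}
  B2:  IN={a@B1, a@B3, d@B2, e@B0, e@B2, e@B3, f@B2}  OUT={a@B1, a@B3, d@B2, e@B2, f@B2}
  B3:  IN={a@B1, a@B3, d@B2, e@B2, f@B2}  OUT={a@B3, d@B2, e@B3, f@B2}
  B4:  IN={a@B3, d@B2, e@B3, f@B2}  OUT={a@B3, b@B4, c@B4, d@B2, e@B3, f@B2}

Merge at B2: IN[B2] = OUT[B1] ⊔ OUT[B3] = {a@B1, a@B3, d@B2, e@B0, e@B2, e@B3, f@B2}
Applying B2's transfer function to that IN value gives OUT[B2] (row B2 above).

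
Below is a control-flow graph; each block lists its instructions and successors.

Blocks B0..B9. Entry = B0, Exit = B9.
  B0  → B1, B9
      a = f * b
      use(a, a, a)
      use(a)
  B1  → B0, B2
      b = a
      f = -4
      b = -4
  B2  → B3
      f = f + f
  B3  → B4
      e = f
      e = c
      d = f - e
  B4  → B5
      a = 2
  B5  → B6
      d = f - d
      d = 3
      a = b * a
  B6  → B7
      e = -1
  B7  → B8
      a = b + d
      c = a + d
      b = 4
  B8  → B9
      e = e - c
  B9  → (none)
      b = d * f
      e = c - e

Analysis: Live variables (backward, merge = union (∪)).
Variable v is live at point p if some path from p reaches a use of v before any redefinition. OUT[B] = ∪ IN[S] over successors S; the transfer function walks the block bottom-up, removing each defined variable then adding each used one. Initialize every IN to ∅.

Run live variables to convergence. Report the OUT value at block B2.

Answer: {b, c, f}

Working:
Converged values:
  B0:   IN={b, c, d, e, f}   OUT={a, c, d, e, f}
  B1:   IN={a, c, d, e}   OUT={b, c, d, e, f}
  B2:   IN={b, c, f}   OUT={b, c, f}
  B3:   IN={b, c, f}   OUT={b, d, f}
  B4:   IN={b, d, f}   OUT={a, b, d, f}
  B5:   IN={a, b, d, f}   OUT={b, d, f}
  B6:   IN={b, d, f}   OUT={b, d, e, f}
  B7:   IN={b, d, e, f}   OUT={c, d, e, f}
  B8:   IN={c, d, e, f}   OUT={c, d, e, f}
  B9:   IN={c, d, e, f}   OUT={}

Merge at B2: OUT[B2] = IN[B3] = {b, c, f}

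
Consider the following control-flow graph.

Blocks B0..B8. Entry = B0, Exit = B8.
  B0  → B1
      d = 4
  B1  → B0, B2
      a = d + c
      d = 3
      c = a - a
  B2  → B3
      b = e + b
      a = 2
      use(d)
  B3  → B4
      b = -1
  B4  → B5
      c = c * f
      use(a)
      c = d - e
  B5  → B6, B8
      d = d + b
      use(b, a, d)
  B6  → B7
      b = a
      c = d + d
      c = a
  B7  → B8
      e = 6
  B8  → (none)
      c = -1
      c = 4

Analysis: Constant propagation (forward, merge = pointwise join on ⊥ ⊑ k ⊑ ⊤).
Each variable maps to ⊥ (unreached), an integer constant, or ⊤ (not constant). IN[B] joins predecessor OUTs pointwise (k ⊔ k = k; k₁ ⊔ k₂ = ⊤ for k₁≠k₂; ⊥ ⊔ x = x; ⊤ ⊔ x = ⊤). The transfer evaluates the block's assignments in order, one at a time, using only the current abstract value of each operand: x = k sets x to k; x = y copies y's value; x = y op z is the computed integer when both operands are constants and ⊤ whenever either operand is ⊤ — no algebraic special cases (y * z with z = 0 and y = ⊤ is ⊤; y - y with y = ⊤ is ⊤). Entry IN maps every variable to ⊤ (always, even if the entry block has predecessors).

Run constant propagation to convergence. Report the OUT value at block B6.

Answer: {a: 2, b: 2, c: 2, d: 2, e: ⊤, f: ⊤}

Derivation:
Per-block solution:
  B0:   IN=(all ⊤)   OUT={d:4; rest ⊤}
  B1:   IN={d:4; rest ⊤}   OUT={d:3; rest ⊤}
  B2:   IN={d:3; rest ⊤}   OUT={a:2, d:3; rest ⊤}
  B3:   IN={a:2, d:3; rest ⊤}   OUT={a:2, b:-1, d:3; rest ⊤}
  B4:   IN={a:2, b:-1, d:3; rest ⊤}   OUT={a:2, b:-1, d:3; rest ⊤}
  B5:   IN={a:2, b:-1, d:3; rest ⊤}   OUT={a:2, b:-1, d:2; rest ⊤}
  B6:   IN={a:2, b:-1, d:2; rest ⊤}   OUT={a:2, b:2, c:2, d:2; rest ⊤}
  B7:   IN={a:2, b:2, c:2, d:2; rest ⊤}   OUT={a:2, b:2, c:2, d:2, e:6; rest ⊤}
  B8:   IN={a:2, d:2; rest ⊤}   OUT={a:2, c:4, d:2; rest ⊤}

Merge at B6: IN[B6] = OUT[B5] = {a: 2, b: -1, c: ⊤, d: 2, e: ⊤, f: ⊤}
Applying B6's transfer function to that IN value gives OUT[B6] (row B6 above).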